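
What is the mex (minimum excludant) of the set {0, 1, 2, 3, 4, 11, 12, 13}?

The values 0, 1, 2, 3, 4 are all present; 5 is the first non-negative integer missing from the set.

5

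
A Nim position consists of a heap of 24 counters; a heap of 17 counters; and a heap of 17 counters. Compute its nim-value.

24

Compute the nim-sum pairwise:
24 XOR 17 = 9
9 XOR 17 = 24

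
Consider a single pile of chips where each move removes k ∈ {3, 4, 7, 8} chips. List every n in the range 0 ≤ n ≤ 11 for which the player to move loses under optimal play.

Grundy values for subtraction set {3, 4, 7, 8}:
g(0) = mex{} = 0
g(1) = mex{} = 0
g(2) = mex{} = 0
g(3) = mex{0} = 1
g(4) = mex{0} = 1
g(5) = mex{0} = 1
g(6) = mex{0,1} = 2
g(7) = mex{0,1} = 2
g(8) = mex{0,1} = 2
g(9) = mex{0,1,2} = 3
g(10) = mex{0,1,2} = 3
g(11) = mex{1,2} = 0
The P-positions (g = 0) in 0..11 are 0, 1, 2, 11.

0, 1, 2, 11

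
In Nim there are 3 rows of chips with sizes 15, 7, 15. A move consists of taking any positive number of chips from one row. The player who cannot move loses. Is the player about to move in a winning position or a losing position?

Compute the nim-sum pairwise:
15 ^ 7 = 8
8 ^ 15 = 7
The nim-sum is 7 ≠ 0, so this is an N-position: the player to move can win.

Winning position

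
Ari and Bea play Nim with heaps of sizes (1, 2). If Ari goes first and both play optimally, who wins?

Compute the nim-sum pairwise:
1 ⊕ 2 = 3
The nim-sum is 3 ≠ 0, so this is an N-position: the player to move can win; Ari has a winning move.

Ari wins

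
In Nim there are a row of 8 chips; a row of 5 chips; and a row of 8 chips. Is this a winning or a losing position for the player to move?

Compute the nim-sum pairwise:
8 XOR 5 = 13
13 XOR 8 = 5
The nim-sum is 5 ≠ 0, so this is an N-position: the player to move can win.

Winning position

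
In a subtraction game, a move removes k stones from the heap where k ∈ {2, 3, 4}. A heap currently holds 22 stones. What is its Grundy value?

2

Compute g(0), g(1), … for moves {2, 3, 4}:
k:     0  1  2  3  4  5  6  7  8  9 10 11 12 13 14 15 16 17 18 19 20 21 22
g(k):  0  0  1  1  2  2  0  0  1  1  2  2  0  0  1  1  2  2  0  0  1  1  2
So g(22) = 2.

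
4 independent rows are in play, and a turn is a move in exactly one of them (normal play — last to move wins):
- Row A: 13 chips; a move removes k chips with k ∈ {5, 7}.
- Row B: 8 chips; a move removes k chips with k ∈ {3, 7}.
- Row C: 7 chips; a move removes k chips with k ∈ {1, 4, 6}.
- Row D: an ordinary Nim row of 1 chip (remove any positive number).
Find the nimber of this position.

3

For row A, compute g(0), g(1), … with moves {5, 7}:
g(0) = mex{} = 0
g(1) = mex{} = 0
g(2) = mex{} = 0
g(3) = mex{} = 0
g(4) = mex{} = 0
g(5) = mex{0} = 1
g(6) = mex{0} = 1
g(7) = mex{0} = 1
g(8) = mex{0} = 1
g(9) = mex{0} = 1
g(10) = mex{0,1} = 2
g(11) = mex{0,1} = 2
g(12) = mex{1} = 0
g(13) = mex{1} = 0
So g(13) = 0.
Build the Grundy sequence for row B with g(k) = mex{g(k−s) : s ∈ {3, 7}, s ≤ k}:
k:     0  1  2  3  4  5  6  7  8
g(k):  0  0  0  1  1  1  0  2  2
So g(8) = 2.
Build the Grundy sequence for row C with g(k) = mex{g(k−s) : s ∈ {1, 4, 6}, s ≤ k}:
g(0) = mex{} = 0
g(1) = mex{0} = 1
g(2) = mex{1} = 0
g(3) = mex{0} = 1
g(4) = mex{0,1} = 2
g(5) = mex{1,2} = 0
g(6) = mex{0} = 1
g(7) = mex{1} = 0
So g(7) = 0.
Row D is a plain Nim row of size 1, so its Grundy value is 1.
By the Sprague-Grundy theorem, the Grundy value of a sum of independent games is the XOR of the component values.
Combined value = 0 XOR 2 XOR 0 XOR 1 = 3.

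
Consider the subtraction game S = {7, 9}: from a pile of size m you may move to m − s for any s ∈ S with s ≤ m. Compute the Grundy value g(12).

Grundy values for subtraction set {7, 9}:
k:     0  1  2  3  4  5  6  7  8  9 10 11 12
g(k):  0  0  0  0  0  0  0  1  1  1  1  1  1
So g(12) = 1.

1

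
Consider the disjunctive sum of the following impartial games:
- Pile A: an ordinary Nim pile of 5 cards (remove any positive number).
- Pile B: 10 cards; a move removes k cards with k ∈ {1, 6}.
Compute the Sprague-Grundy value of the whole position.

Pile A is a plain Nim pile of size 5, so its Grundy value is 5.
Build the Grundy sequence for pile B with g(k) = mex{g(k−s) : s ∈ {1, 6}, s ≤ k}:
g(0) = mex{} = 0
g(1) = mex{0} = 1
g(2) = mex{1} = 0
g(3) = mex{0} = 1
g(4) = mex{1} = 0
g(5) = mex{0} = 1
g(6) = mex{0,1} = 2
g(7) = mex{1,2} = 0
g(8) = mex{0} = 1
g(9) = mex{1} = 0
g(10) = mex{0} = 1
So g(10) = 1.
By the Sprague-Grundy theorem, the Grundy value of a sum of independent games is the XOR of the component values.
Combined value = 5 XOR 1 = 4.

4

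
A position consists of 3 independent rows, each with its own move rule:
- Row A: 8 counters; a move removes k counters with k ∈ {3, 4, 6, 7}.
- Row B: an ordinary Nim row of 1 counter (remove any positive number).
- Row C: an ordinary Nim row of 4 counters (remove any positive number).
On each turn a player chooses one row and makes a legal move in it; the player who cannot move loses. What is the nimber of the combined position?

7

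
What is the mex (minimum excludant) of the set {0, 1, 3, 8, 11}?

2

The values 0, 1 are all present; 2 is the first non-negative integer missing from the set.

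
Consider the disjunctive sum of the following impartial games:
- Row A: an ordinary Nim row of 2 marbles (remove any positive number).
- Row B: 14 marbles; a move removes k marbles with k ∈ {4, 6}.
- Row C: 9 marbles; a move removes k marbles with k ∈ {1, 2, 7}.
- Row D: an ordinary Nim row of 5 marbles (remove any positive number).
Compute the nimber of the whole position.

6

Row A is a plain Nim row of size 2, so its Grundy value is 2.
Build the Grundy sequence for row B with g(k) = mex{g(k−s) : s ∈ {4, 6}, s ≤ k}:
g(0) = mex{} = 0
g(1) = mex{} = 0
g(2) = mex{} = 0
g(3) = mex{} = 0
g(4) = mex{0} = 1
g(5) = mex{0} = 1
g(6) = mex{0} = 1
g(7) = mex{0} = 1
g(8) = mex{0,1} = 2
g(9) = mex{0,1} = 2
g(10) = mex{1} = 0
g(11) = mex{1} = 0
g(12) = mex{1,2} = 0
g(13) = mex{1,2} = 0
g(14) = mex{0,2} = 1
So g(14) = 1.
For row C, compute g(0), g(1), … with moves {1, 2, 7}:
k:     0  1  2  3  4  5  6  7  8  9
g(k):  0  1  2  0  1  2  0  1  2  0
So g(9) = 0.
Row D is a plain Nim row of size 5, so its Grundy value is 5.
By the Sprague-Grundy theorem, the Grundy value of a sum of independent games is the XOR of the component values.
Combined value = 2 XOR 1 XOR 0 XOR 5 = 6.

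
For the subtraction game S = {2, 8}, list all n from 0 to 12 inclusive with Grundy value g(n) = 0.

Compute g(0), g(1), … for moves {2, 8}:
k:     0  1  2  3  4  5  6  7  8  9 10 11 12
g(k):  0  0  1  1  0  0  1  1  2  2  0  0  1
The P-positions (g = 0) in 0..12 are 0, 1, 4, 5, 10, 11.

0, 1, 4, 5, 10, 11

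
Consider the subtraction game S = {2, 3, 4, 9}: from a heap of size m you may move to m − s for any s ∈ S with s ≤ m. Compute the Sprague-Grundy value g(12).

0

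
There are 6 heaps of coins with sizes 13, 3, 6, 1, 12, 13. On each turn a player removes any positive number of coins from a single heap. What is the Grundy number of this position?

Nim-sum: 13 XOR 3 XOR 6 XOR 1 XOR 12 XOR 13 = 8.

8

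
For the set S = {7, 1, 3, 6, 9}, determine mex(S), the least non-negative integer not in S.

0

0 is not in the set, so the mex is 0.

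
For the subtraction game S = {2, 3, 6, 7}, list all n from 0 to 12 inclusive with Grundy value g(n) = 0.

0, 1, 5, 9, 10

Grundy values for subtraction set {2, 3, 6, 7}:
k:     0  1  2  3  4  5  6  7  8  9 10 11 12
g(k):  0  0  1  1  2  0  3  1  2  0  0  1  1
The P-positions (g = 0) in 0..12 are 0, 1, 5, 9, 10.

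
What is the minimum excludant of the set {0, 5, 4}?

0 is in the set but 1 is not, so the mex is 1.

1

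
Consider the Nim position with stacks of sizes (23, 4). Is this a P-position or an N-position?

N-position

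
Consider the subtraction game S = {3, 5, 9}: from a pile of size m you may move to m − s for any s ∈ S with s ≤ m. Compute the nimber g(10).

3

Build the Grundy sequence with g(k) = mex{g(k−s) : s ∈ {3, 5, 9}, s ≤ k}:
k:     0  1  2  3  4  5  6  7  8  9 10
g(k):  0  0  0  1  1  1  2  2  0  3  3
So g(10) = 3.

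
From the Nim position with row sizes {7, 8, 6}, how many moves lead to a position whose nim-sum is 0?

1

Nim-sum: 7 ⊕ 8 ⊕ 6 = 9.
The overall nim-sum is X = 9. A row of size p has a winning move iff p XOR X < p (reduce it to p XOR X).
  7: 7 XOR 9 = 14 ≥ 7 — no move.
  8: 8 XOR 9 = 1 < 8 — winning move (to 1).
  6: 6 XOR 9 = 15 ≥ 6 — no move.
That gives 1 winning move.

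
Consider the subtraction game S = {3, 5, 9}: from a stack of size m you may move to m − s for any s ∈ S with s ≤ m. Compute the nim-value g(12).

0

Build the Grundy sequence with g(k) = mex{g(k−s) : s ∈ {3, 5, 9}, s ≤ k}:
k:     0  1  2  3  4  5  6  7  8  9 10 11 12
g(k):  0  0  0  1  1  1  2  2  0  3  3  1  0
So g(12) = 0.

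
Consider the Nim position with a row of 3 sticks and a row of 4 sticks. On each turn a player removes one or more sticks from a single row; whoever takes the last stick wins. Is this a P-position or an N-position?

N-position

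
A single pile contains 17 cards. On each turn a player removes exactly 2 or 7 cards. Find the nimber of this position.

2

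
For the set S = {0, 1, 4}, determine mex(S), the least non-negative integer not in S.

2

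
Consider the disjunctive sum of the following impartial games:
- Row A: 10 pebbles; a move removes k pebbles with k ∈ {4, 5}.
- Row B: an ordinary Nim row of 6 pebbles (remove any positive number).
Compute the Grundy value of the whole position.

6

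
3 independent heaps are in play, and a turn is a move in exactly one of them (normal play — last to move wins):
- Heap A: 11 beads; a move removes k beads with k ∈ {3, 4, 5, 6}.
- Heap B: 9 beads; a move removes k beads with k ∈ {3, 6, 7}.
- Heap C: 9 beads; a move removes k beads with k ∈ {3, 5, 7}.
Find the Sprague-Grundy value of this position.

0

Grundy values for heap A (subtraction set {3, 4, 5, 6}):
g(0) = mex{} = 0
g(1) = mex{} = 0
g(2) = mex{} = 0
g(3) = mex{0} = 1
g(4) = mex{0} = 1
g(5) = mex{0} = 1
g(6) = mex{0,1} = 2
g(7) = mex{0,1} = 2
g(8) = mex{0,1} = 2
g(9) = mex{1,2} = 0
g(10) = mex{1,2} = 0
g(11) = mex{1,2} = 0
So g(11) = 0.
For heap B, compute g(0), g(1), … with moves {3, 6, 7}:
k:     0  1  2  3  4  5  6  7  8  9
g(k):  0  0  0  1  1  1  2  2  2  3
So g(9) = 3.
For heap C, compute g(0), g(1), … with moves {3, 5, 7}:
g(0) = mex{} = 0
g(1) = mex{} = 0
g(2) = mex{} = 0
g(3) = mex{0} = 1
g(4) = mex{0} = 1
g(5) = mex{0} = 1
g(6) = mex{0,1} = 2
g(7) = mex{0,1} = 2
g(8) = mex{0,1} = 2
g(9) = mex{0,1,2} = 3
So g(9) = 3.
By the Sprague-Grundy theorem, the Grundy value of a sum of independent games is the XOR of the component values.
Combined value = 0 ⊕ 3 ⊕ 3 = 0.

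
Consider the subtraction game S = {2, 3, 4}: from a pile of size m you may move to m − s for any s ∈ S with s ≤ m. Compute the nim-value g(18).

Compute g(0), g(1), … for moves {2, 3, 4}:
k:     0  1  2  3  4  5  6  7  8  9 10 11 12 13 14 15 16 17 18
g(k):  0  0  1  1  2  2  0  0  1  1  2  2  0  0  1  1  2  2  0
So g(18) = 0.

0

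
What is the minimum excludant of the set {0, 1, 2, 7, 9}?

3

The values 0, 1, 2 are all present; 3 is the first non-negative integer missing from the set.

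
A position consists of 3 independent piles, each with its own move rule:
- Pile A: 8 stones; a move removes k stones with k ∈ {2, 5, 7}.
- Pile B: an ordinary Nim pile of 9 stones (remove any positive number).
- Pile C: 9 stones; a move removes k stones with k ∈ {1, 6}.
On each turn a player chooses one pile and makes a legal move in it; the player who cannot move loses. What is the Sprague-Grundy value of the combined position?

11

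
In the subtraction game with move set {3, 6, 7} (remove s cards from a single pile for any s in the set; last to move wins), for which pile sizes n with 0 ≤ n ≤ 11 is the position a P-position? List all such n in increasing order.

Build the Grundy sequence with g(k) = mex{g(k−s) : s ∈ {3, 6, 7}, s ≤ k}:
k:     0  1  2  3  4  5  6  7  8  9 10 11
g(k):  0  0  0  1  1  1  2  2  2  3  0  0
The P-positions (g = 0) in 0..11 are 0, 1, 2, 10, 11.

0, 1, 2, 10, 11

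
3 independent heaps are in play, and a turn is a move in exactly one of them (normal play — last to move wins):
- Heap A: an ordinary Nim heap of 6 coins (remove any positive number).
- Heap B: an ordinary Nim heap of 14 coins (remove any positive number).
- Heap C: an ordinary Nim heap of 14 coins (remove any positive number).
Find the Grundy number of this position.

6

Heap A is a plain Nim heap of size 6, so its Grundy value is 6.
Heap B is a plain Nim heap of size 14, so its Grundy value is 14.
Heap C is a plain Nim heap of size 14, so its Grundy value is 14.
By the Sprague-Grundy theorem, the Grundy value of a sum of independent games is the XOR of the component values.
Combined value = 6 ⊕ 14 ⊕ 14 = 6.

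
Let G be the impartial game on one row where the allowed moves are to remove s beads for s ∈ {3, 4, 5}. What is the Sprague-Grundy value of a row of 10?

0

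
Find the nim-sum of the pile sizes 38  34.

Compute the nim-sum pairwise:
38 ⊕ 34 = 4

4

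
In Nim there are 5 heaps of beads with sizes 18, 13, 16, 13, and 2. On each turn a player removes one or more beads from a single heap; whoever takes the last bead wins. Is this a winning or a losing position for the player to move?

Losing position

Compute the nim-sum pairwise:
18 ⊕ 13 = 31
31 ⊕ 16 = 15
15 ⊕ 13 = 2
2 ⊕ 2 = 0
The nim-sum is 0, so this is a P-position: the player to move is in a losing position under optimal play.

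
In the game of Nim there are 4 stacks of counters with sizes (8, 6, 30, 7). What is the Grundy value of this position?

In binary:
  01000  (8)
  00110  (6)
  11110  (30)
  00111  (7)
  -----
  10111  (23)

23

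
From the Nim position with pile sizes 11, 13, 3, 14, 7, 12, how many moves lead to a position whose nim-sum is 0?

Nim-sum: 11 ^ 13 ^ 3 ^ 14 ^ 7 ^ 12 = 0.
The nim-sum is already 0, so every move leaves a nonzero nim-sum — there are no winning moves.

0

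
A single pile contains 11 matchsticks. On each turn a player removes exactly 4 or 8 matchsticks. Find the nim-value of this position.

Grundy values for subtraction set {4, 8}:
k:     0  1  2  3  4  5  6  7  8  9 10 11
g(k):  0  0  0  0  1  1  1  1  2  2  2  2
So g(11) = 2.

2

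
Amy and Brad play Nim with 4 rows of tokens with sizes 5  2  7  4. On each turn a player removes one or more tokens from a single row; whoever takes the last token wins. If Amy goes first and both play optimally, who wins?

Amy wins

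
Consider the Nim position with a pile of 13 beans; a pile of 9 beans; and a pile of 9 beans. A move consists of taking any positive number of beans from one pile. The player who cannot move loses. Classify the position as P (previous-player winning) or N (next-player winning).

Compute the nim-sum pairwise:
13 ^ 9 = 4
4 ^ 9 = 13
The nim-sum is 13 ≠ 0, so this is an N-position: the player to move can win.

N-position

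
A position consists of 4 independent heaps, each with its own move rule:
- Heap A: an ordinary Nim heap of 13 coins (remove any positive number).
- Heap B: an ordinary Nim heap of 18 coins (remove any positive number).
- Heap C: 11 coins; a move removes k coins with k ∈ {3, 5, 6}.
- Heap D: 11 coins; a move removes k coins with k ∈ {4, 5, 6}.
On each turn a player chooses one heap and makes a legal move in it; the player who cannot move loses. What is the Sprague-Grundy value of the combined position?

Heap A is a plain Nim heap of size 13, so its Grundy value is 13.
Heap B is a plain Nim heap of size 18, so its Grundy value is 18.
Grundy values for heap C (subtraction set {3, 5, 6}):
k:     0  1  2  3  4  5  6  7  8  9 10 11
g(k):  0  0  0  1  1  1  2  2  2  0  0  0
So g(11) = 0.
For heap D, compute g(0), g(1), … with moves {4, 5, 6}:
k:     0  1  2  3  4  5  6  7  8  9 10 11
g(k):  0  0  0  0  1  1  1  1  2  2  0  0
So g(11) = 0.
By the Sprague-Grundy theorem, the Grundy value of a sum of independent games is the XOR of the component values.
Combined value = 13 XOR 18 XOR 0 XOR 0 = 31.

31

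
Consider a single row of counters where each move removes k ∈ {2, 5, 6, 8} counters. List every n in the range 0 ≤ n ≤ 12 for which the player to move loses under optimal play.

0, 1, 4, 11

Build the Grundy sequence with g(k) = mex{g(k−s) : s ∈ {2, 5, 6, 8}, s ≤ k}:
k:     0  1  2  3  4  5  6  7  8  9 10 11 12
g(k):  0  0  1  1  0  2  1  3  2  2  3  0  2
The P-positions (g = 0) in 0..12 are 0, 1, 4, 11.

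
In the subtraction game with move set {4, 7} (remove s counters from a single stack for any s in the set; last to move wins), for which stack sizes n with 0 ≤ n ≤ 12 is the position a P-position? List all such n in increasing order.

0, 1, 2, 3, 11, 12

Compute g(0), g(1), … for moves {4, 7}:
g(0) = mex{} = 0
g(1) = mex{} = 0
g(2) = mex{} = 0
g(3) = mex{} = 0
g(4) = mex{0} = 1
g(5) = mex{0} = 1
g(6) = mex{0} = 1
g(7) = mex{0} = 1
g(8) = mex{0,1} = 2
g(9) = mex{0,1} = 2
g(10) = mex{0,1} = 2
g(11) = mex{1} = 0
g(12) = mex{1,2} = 0
The P-positions (g = 0) in 0..12 are 0, 1, 2, 3, 11, 12.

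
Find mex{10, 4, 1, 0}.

The values 0, 1 are all present; 2 is the first non-negative integer missing from the set.

2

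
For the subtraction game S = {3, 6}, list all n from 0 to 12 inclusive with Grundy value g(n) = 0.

0, 1, 2, 9, 10, 11

Grundy values for subtraction set {3, 6}:
k:     0  1  2  3  4  5  6  7  8  9 10 11 12
g(k):  0  0  0  1  1  1  2  2  2  0  0  0  1
The P-positions (g = 0) in 0..12 are 0, 1, 2, 9, 10, 11.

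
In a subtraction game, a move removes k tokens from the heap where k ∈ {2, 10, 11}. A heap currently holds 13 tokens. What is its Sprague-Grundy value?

0

Compute g(0), g(1), … for moves {2, 10, 11}:
g(0) = mex{} = 0
g(1) = mex{} = 0
g(2) = mex{0} = 1
g(3) = mex{0} = 1
g(4) = mex{1} = 0
g(5) = mex{1} = 0
g(6) = mex{0} = 1
g(7) = mex{0} = 1
g(8) = mex{1} = 0
g(9) = mex{1} = 0
g(10) = mex{0} = 1
g(11) = mex{0} = 1
g(12) = mex{0,1} = 2
g(13) = mex{1} = 0
So g(13) = 0.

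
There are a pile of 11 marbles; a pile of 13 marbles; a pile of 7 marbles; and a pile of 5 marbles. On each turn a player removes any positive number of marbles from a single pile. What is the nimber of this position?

4

Compute the nim-sum pairwise:
11 XOR 13 = 6
6 XOR 7 = 1
1 XOR 5 = 4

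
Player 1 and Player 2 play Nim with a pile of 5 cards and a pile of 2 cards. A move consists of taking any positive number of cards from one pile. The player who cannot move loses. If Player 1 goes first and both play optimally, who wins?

Compute the nim-sum pairwise:
5 ^ 2 = 7
The nim-sum is 7 ≠ 0, so this is an N-position: the player to move can win; Player 1 has a winning move.

Player 1 wins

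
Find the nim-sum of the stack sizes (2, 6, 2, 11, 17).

28

Compute the nim-sum pairwise:
2 ⊕ 6 = 4
4 ⊕ 2 = 6
6 ⊕ 11 = 13
13 ⊕ 17 = 28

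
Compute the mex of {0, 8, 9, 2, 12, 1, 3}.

4

The values 0, 1, 2, 3 are all present; 4 is the first non-negative integer missing from the set.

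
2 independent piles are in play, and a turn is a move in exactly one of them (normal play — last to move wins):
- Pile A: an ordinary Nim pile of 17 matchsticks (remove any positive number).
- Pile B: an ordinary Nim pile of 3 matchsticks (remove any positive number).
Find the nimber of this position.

18

Pile A is a plain Nim pile of size 17, so its Grundy value is 17.
Pile B is a plain Nim pile of size 3, so its Grundy value is 3.
The value of a disjunctive sum is the nim-sum of the parts.
Combined value = 17 XOR 3 = 18.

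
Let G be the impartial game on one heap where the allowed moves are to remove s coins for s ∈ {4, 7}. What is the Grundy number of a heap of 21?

2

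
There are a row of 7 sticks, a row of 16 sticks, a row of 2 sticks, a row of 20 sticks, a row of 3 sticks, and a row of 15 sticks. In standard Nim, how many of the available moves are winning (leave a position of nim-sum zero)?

1

Compute the nim-sum pairwise:
7 XOR 16 = 23
23 XOR 2 = 21
21 XOR 20 = 1
1 XOR 3 = 2
2 XOR 15 = 13
The overall nim-sum is X = 13. A row of size p has a winning move iff p XOR X < p (reduce it to p XOR X).
  7: 7 XOR 13 = 10 ≥ 7 — no move.
  16: 16 XOR 13 = 29 ≥ 16 — no move.
  2: 2 XOR 13 = 15 ≥ 2 — no move.
  20: 20 XOR 13 = 25 ≥ 20 — no move.
  3: 3 XOR 13 = 14 ≥ 3 — no move.
  15: 15 XOR 13 = 2 < 15 — winning move (to 2).
That gives 1 winning move.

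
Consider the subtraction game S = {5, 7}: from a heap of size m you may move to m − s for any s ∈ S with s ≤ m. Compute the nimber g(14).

0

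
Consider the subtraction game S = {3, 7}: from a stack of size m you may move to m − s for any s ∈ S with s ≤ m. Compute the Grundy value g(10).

0

Grundy values for subtraction set {3, 7}:
k:     0  1  2  3  4  5  6  7  8  9 10
g(k):  0  0  0  1  1  1  0  2  2  1  0
So g(10) = 0.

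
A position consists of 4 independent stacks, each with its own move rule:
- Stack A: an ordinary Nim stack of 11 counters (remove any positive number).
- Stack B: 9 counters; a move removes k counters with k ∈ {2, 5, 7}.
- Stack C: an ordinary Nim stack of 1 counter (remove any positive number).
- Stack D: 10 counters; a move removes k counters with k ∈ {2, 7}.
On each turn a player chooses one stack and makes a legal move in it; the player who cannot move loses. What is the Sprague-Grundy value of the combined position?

Stack A is a plain Nim stack of size 11, so its Grundy value is 11.
Build the Grundy sequence for stack B with g(k) = mex{g(k−s) : s ∈ {2, 5, 7}, s ≤ k}:
k:     0  1  2  3  4  5  6  7  8  9
g(k):  0  0  1  1  0  2  1  3  2  2
So g(9) = 2.
Stack C is a plain Nim stack of size 1, so its Grundy value is 1.
Grundy values for stack D (subtraction set {2, 7}):
k:     0  1  2  3  4  5  6  7  8  9 10
g(k):  0  0  1  1  0  0  1  1  2  0  0
So g(10) = 0.
By the Sprague-Grundy theorem, the Grundy value of a sum of independent games is the XOR of the component values.
Combined value = 11 ⊕ 2 ⊕ 1 ⊕ 0 = 8.

8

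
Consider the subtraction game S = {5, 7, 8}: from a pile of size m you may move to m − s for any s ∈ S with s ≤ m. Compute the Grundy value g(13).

Build the Grundy sequence with g(k) = mex{g(k−s) : s ∈ {5, 7, 8}, s ≤ k}:
g(0) = mex{} = 0
g(1) = mex{} = 0
g(2) = mex{} = 0
g(3) = mex{} = 0
g(4) = mex{} = 0
g(5) = mex{0} = 1
g(6) = mex{0} = 1
g(7) = mex{0} = 1
g(8) = mex{0} = 1
g(9) = mex{0} = 1
g(10) = mex{0,1} = 2
g(11) = mex{0,1} = 2
g(12) = mex{0,1} = 2
g(13) = mex{1} = 0
So g(13) = 0.

0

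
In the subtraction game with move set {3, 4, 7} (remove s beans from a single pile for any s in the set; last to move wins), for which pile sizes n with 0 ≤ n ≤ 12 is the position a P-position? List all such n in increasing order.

0, 1, 2, 10, 11, 12

Build the Grundy sequence with g(k) = mex{g(k−s) : s ∈ {3, 4, 7}, s ≤ k}:
k:     0  1  2  3  4  5  6  7  8  9 10 11 12
g(k):  0  0  0  1  1  1  2  2  2  3  0  0  0
The P-positions (g = 0) in 0..12 are 0, 1, 2, 10, 11, 12.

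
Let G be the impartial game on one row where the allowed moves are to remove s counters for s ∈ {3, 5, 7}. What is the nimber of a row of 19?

3

Build the Grundy sequence with g(k) = mex{g(k−s) : s ∈ {3, 5, 7}, s ≤ k}:
k:     0  1  2  3  4  5  6  7  8  9 10 11 12 13 14 15 16 17 18 19
g(k):  0  0  0  1  1  1  2  2  2  3  0  0  0  1  1  1  2  2  2  3
So g(19) = 3.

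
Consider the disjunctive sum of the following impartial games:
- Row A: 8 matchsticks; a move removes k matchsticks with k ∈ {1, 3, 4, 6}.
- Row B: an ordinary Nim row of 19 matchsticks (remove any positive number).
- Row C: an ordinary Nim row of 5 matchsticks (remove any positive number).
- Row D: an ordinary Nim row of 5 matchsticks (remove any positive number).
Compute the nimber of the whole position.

18

Build the Grundy sequence for row A with g(k) = mex{g(k−s) : s ∈ {1, 3, 4, 6}, s ≤ k}:
k:     0  1  2  3  4  5  6  7  8
g(k):  0  1  0  1  2  3  2  0  1
So g(8) = 1.
Row B is a plain Nim row of size 19, so its Grundy value is 19.
Row C is a plain Nim row of size 5, so its Grundy value is 5.
Row D is a plain Nim row of size 5, so its Grundy value is 5.
The value of a disjunctive sum is the nim-sum of the parts.
Combined value = 1 XOR 19 XOR 5 XOR 5 = 18.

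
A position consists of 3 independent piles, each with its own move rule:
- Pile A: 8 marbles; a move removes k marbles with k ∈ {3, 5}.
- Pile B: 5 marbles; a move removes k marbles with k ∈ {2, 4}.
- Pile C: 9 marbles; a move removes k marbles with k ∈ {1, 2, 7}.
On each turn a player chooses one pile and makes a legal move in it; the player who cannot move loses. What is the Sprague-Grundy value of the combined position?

2

Build the Grundy sequence for pile A with g(k) = mex{g(k−s) : s ∈ {3, 5}, s ≤ k}:
k:     0  1  2  3  4  5  6  7  8
g(k):  0  0  0  1  1  1  2  2  0
So g(8) = 0.
Build the Grundy sequence for pile B with g(k) = mex{g(k−s) : s ∈ {2, 4}, s ≤ k}:
k:     0  1  2  3  4  5
g(k):  0  0  1  1  2  2
So g(5) = 2.
For pile C, compute g(0), g(1), … with moves {1, 2, 7}:
k:     0  1  2  3  4  5  6  7  8  9
g(k):  0  1  2  0  1  2  0  1  2  0
So g(9) = 0.
By the Sprague-Grundy theorem, the Grundy value of a sum of independent games is the XOR of the component values.
Combined value = 0 ⊕ 2 ⊕ 0 = 2.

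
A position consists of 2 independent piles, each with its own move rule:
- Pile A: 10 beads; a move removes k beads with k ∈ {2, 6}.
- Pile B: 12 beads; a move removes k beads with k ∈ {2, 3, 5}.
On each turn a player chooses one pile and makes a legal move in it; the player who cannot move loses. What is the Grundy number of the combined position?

3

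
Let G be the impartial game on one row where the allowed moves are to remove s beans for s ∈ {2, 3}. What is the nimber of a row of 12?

Compute g(0), g(1), … for moves {2, 3}:
k:     0  1  2  3  4  5  6  7  8  9 10 11 12
g(k):  0  0  1  1  2  0  0  1  1  2  0  0  1
So g(12) = 1.

1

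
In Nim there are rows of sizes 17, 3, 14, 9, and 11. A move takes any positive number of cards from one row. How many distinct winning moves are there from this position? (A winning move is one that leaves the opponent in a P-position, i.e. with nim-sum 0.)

1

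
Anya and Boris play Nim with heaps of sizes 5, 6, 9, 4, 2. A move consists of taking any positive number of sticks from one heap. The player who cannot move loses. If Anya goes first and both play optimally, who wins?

Compute the nim-sum pairwise:
5 ⊕ 6 = 3
3 ⊕ 9 = 10
10 ⊕ 4 = 14
14 ⊕ 2 = 12
The nim-sum is 12 ≠ 0, so this is an N-position: the player to move can win; Anya has a winning move.

Anya wins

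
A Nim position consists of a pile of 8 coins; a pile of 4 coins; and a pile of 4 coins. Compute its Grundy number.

Nim-sum: 8 ^ 4 ^ 4 = 8.

8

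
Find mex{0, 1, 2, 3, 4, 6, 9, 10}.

5

The values 0, 1, 2, 3, 4 are all present; 5 is the first non-negative integer missing from the set.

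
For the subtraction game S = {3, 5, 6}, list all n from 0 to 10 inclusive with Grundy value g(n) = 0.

Build the Grundy sequence with g(k) = mex{g(k−s) : s ∈ {3, 5, 6}, s ≤ k}:
k:     0  1  2  3  4  5  6  7  8  9 10
g(k):  0  0  0  1  1  1  2  2  2  0  0
The P-positions (g = 0) in 0..10 are 0, 1, 2, 9, 10.

0, 1, 2, 9, 10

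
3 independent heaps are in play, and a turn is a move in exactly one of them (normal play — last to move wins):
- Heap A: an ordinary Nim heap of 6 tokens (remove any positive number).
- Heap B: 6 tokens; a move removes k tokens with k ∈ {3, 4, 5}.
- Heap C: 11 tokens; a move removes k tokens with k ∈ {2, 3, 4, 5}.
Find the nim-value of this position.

6

Heap A is a plain Nim heap of size 6, so its Grundy value is 6.
Build the Grundy sequence for heap B with g(k) = mex{g(k−s) : s ∈ {3, 4, 5}, s ≤ k}:
g(0) = mex{} = 0
g(1) = mex{} = 0
g(2) = mex{} = 0
g(3) = mex{0} = 1
g(4) = mex{0} = 1
g(5) = mex{0} = 1
g(6) = mex{0,1} = 2
So g(6) = 2.
Grundy values for heap C (subtraction set {2, 3, 4, 5}):
g(0) = mex{} = 0
g(1) = mex{} = 0
g(2) = mex{0} = 1
g(3) = mex{0} = 1
g(4) = mex{0,1} = 2
g(5) = mex{0,1} = 2
g(6) = mex{0,1,2} = 3
g(7) = mex{1,2} = 0
g(8) = mex{1,2,3} = 0
g(9) = mex{0,2,3} = 1
g(10) = mex{0,2,3} = 1
g(11) = mex{0,1,3} = 2
So g(11) = 2.
The value of a disjunctive sum is the nim-sum of the parts.
Combined value = 6 XOR 2 XOR 2 = 6.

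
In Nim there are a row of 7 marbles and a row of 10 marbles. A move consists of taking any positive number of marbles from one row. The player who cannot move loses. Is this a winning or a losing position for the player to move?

Winning position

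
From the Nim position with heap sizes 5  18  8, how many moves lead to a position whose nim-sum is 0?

1

Write each in binary and XOR column by column:
  00101  (5)
  10010  (18)
  01000  (8)
  -----
  11111  (31)
The overall nim-sum is X = 31. A heap of size p has a winning move iff p XOR X < p (reduce it to p XOR X).
  5: 5 XOR 31 = 26 ≥ 5 — no move.
  18: 18 XOR 31 = 13 < 18 — winning move (to 13).
  8: 8 XOR 31 = 23 ≥ 8 — no move.
That gives 1 winning move.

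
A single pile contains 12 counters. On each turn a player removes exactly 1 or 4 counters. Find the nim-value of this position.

Build the Grundy sequence with g(k) = mex{g(k−s) : s ∈ {1, 4}, s ≤ k}:
k:     0  1  2  3  4  5  6  7  8  9 10 11 12
g(k):  0  1  0  1  2  0  1  0  1  2  0  1  0
So g(12) = 0.

0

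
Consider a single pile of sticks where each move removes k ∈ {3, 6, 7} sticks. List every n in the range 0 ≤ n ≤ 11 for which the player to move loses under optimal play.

0, 1, 2, 10, 11

Grundy values for subtraction set {3, 6, 7}:
g(0) = mex{} = 0
g(1) = mex{} = 0
g(2) = mex{} = 0
g(3) = mex{0} = 1
g(4) = mex{0} = 1
g(5) = mex{0} = 1
g(6) = mex{0,1} = 2
g(7) = mex{0,1} = 2
g(8) = mex{0,1} = 2
g(9) = mex{0,1,2} = 3
g(10) = mex{1,2} = 0
g(11) = mex{1,2} = 0
The P-positions (g = 0) in 0..11 are 0, 1, 2, 10, 11.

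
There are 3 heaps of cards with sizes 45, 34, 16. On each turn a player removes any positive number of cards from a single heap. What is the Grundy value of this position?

Compute the nim-sum pairwise:
45 ^ 34 = 15
15 ^ 16 = 31

31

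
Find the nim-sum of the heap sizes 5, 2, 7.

0

Compute the nim-sum pairwise:
5 ⊕ 2 = 7
7 ⊕ 7 = 0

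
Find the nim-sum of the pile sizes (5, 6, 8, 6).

Compute the nim-sum pairwise:
5 XOR 6 = 3
3 XOR 8 = 11
11 XOR 6 = 13

13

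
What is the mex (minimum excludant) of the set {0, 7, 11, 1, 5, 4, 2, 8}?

The values 0, 1, 2 are all present; 3 is the first non-negative integer missing from the set.

3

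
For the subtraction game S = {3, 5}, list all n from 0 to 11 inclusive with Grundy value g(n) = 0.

0, 1, 2, 8, 9, 10

Build the Grundy sequence with g(k) = mex{g(k−s) : s ∈ {3, 5}, s ≤ k}:
k:     0  1  2  3  4  5  6  7  8  9 10 11
g(k):  0  0  0  1  1  1  2  2  0  0  0  1
The P-positions (g = 0) in 0..11 are 0, 1, 2, 8, 9, 10.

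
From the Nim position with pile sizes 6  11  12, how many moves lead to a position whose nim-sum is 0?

1

Compute the nim-sum pairwise:
6 ^ 11 = 13
13 ^ 12 = 1
The overall nim-sum is X = 1. A pile of size p has a winning move iff p XOR X < p (reduce it to p XOR X).
  6: 6 XOR 1 = 7 ≥ 6 — no move.
  11: 11 XOR 1 = 10 < 11 — winning move (to 10).
  12: 12 XOR 1 = 13 ≥ 12 — no move.
That gives 1 winning move.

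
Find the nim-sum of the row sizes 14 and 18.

28

Bitwise XOR of the heap sizes:
  01110  (14)
  10010  (18)
  -----
  11100  (28)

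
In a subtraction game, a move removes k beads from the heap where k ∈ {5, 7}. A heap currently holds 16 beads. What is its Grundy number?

Compute g(0), g(1), … for moves {5, 7}:
k:     0  1  2  3  4  5  6  7  8  9 10 11 12 13 14 15 16
g(k):  0  0  0  0  0  1  1  1  1  1  2  2  0  0  0  0  0
So g(16) = 0.

0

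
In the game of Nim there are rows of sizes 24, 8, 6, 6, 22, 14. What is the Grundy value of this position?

In binary:
  11000  (24)
  01000  (8)
  00110  (6)
  00110  (6)
  10110  (22)
  01110  (14)
  -----
  01000  (8)

8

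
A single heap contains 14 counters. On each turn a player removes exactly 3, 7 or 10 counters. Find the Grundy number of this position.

Grundy values for subtraction set {3, 7, 10}:
g(0) = mex{} = 0
g(1) = mex{} = 0
g(2) = mex{} = 0
g(3) = mex{0} = 1
g(4) = mex{0} = 1
g(5) = mex{0} = 1
g(6) = mex{1} = 0
g(7) = mex{0,1} = 2
g(8) = mex{0,1} = 2
g(9) = mex{0} = 1
g(10) = mex{0,1,2} = 3
g(11) = mex{0,1,2} = 3
g(12) = mex{0,1} = 2
g(13) = mex{0,1,3} = 2
g(14) = mex{1,2,3} = 0
So g(14) = 0.

0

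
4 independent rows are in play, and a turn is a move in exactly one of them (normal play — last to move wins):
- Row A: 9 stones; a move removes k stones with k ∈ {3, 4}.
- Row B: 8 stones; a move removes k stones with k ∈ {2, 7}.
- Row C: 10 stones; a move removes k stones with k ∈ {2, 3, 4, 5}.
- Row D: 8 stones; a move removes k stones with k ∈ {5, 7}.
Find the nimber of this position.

2

For row A, compute g(0), g(1), … with moves {3, 4}:
g(0) = mex{} = 0
g(1) = mex{} = 0
g(2) = mex{} = 0
g(3) = mex{0} = 1
g(4) = mex{0} = 1
g(5) = mex{0} = 1
g(6) = mex{0,1} = 2
g(7) = mex{1} = 0
g(8) = mex{1} = 0
g(9) = mex{1,2} = 0
So g(9) = 0.
For row B, compute g(0), g(1), … with moves {2, 7}:
k:     0  1  2  3  4  5  6  7  8
g(k):  0  0  1  1  0  0  1  1  2
So g(8) = 2.
Build the Grundy sequence for row C with g(k) = mex{g(k−s) : s ∈ {2, 3, 4, 5}, s ≤ k}:
k:     0  1  2  3  4  5  6  7  8  9 10
g(k):  0  0  1  1  2  2  3  0  0  1  1
So g(10) = 1.
Build the Grundy sequence for row D with g(k) = mex{g(k−s) : s ∈ {5, 7}, s ≤ k}:
k:     0  1  2  3  4  5  6  7  8
g(k):  0  0  0  0  0  1  1  1  1
So g(8) = 1.
By the Sprague-Grundy theorem, the Grundy value of a sum of independent games is the XOR of the component values.
Combined value = 0 XOR 2 XOR 1 XOR 1 = 2.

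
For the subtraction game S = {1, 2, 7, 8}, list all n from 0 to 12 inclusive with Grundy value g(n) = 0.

0, 3, 6, 9, 12

Compute g(0), g(1), … for moves {1, 2, 7, 8}:
k:     0  1  2  3  4  5  6  7  8  9 10 11 12
g(k):  0  1  2  0  1  2  0  1  2  0  1  2  0
The P-positions (g = 0) in 0..12 are 0, 3, 6, 9, 12.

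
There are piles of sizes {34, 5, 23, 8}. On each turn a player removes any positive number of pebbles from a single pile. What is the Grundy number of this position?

56

Nim-sum: 34 XOR 5 XOR 23 XOR 8 = 56.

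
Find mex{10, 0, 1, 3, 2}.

4

The values 0, 1, 2, 3 are all present; 4 is the first non-negative integer missing from the set.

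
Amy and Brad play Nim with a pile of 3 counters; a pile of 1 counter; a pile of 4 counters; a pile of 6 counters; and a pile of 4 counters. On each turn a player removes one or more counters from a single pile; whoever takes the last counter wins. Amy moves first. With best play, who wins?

Amy wins

Write each in binary and XOR column by column:
  011  (3)
  001  (1)
  100  (4)
  110  (6)
  100  (4)
  ---
  100  (4)
The nim-sum is 4 ≠ 0, so this is an N-position: the player to move can win; Amy has a winning move.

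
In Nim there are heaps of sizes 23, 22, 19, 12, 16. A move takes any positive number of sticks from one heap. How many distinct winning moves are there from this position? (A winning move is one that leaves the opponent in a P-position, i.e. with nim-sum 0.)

Nim-sum: 23 ^ 22 ^ 19 ^ 12 ^ 16 = 14.
The overall nim-sum is X = 14. A heap of size p has a winning move iff p XOR X < p (reduce it to p XOR X).
  23: 23 XOR 14 = 25 ≥ 23 — no move.
  22: 22 XOR 14 = 24 ≥ 22 — no move.
  19: 19 XOR 14 = 29 ≥ 19 — no move.
  12: 12 XOR 14 = 2 < 12 — winning move (to 2).
  16: 16 XOR 14 = 30 ≥ 16 — no move.
That gives 1 winning move.

1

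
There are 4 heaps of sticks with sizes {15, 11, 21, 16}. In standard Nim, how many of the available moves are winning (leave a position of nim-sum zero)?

3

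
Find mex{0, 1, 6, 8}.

2

The values 0, 1 are all present; 2 is the first non-negative integer missing from the set.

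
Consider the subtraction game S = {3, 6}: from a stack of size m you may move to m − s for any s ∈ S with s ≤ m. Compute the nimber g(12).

Grundy values for subtraction set {3, 6}:
k:     0  1  2  3  4  5  6  7  8  9 10 11 12
g(k):  0  0  0  1  1  1  2  2  2  0  0  0  1
So g(12) = 1.

1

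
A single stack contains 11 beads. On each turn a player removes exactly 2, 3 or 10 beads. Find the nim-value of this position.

Build the Grundy sequence with g(k) = mex{g(k−s) : s ∈ {2, 3, 10}, s ≤ k}:
g(0) = mex{} = 0
g(1) = mex{} = 0
g(2) = mex{0} = 1
g(3) = mex{0} = 1
g(4) = mex{0,1} = 2
g(5) = mex{1} = 0
g(6) = mex{1,2} = 0
g(7) = mex{0,2} = 1
g(8) = mex{0} = 1
g(9) = mex{0,1} = 2
g(10) = mex{0,1} = 2
g(11) = mex{0,1,2} = 3
So g(11) = 3.

3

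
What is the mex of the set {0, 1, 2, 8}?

3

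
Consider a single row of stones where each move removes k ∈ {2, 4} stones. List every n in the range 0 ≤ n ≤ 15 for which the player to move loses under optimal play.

0, 1, 6, 7, 12, 13

Build the Grundy sequence with g(k) = mex{g(k−s) : s ∈ {2, 4}, s ≤ k}:
k:     0  1  2  3  4  5  6  7  8  9 10 11 12 13 14 15
g(k):  0  0  1  1  2  2  0  0  1  1  2  2  0  0  1  1
The P-positions (g = 0) in 0..15 are 0, 1, 6, 7, 12, 13.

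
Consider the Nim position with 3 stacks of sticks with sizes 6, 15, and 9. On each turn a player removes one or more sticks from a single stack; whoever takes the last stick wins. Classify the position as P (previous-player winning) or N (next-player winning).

P-position

Nim-sum: 6 ^ 15 ^ 9 = 0.
The nim-sum is 0, so this is a P-position: the player to move is in a losing position under optimal play.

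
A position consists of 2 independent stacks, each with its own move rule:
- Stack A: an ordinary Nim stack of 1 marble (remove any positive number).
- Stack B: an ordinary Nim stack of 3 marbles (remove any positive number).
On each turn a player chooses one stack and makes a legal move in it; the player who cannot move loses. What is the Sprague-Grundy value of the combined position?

2

Stack A is a plain Nim stack of size 1, so its Grundy value is 1.
Stack B is a plain Nim stack of size 3, so its Grundy value is 3.
By the Sprague-Grundy theorem, the Grundy value of a sum of independent games is the XOR of the component values.
Combined value = 1 ⊕ 3 = 2.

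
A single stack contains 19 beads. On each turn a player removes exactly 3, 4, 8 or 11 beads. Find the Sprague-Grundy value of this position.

1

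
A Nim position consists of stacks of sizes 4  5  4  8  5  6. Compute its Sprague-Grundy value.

14

Compute the nim-sum pairwise:
4 ⊕ 5 = 1
1 ⊕ 4 = 5
5 ⊕ 8 = 13
13 ⊕ 5 = 8
8 ⊕ 6 = 14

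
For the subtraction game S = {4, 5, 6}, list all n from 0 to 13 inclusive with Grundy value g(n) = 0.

0, 1, 2, 3, 10, 11, 12, 13

Compute g(0), g(1), … for moves {4, 5, 6}:
g(0) = mex{} = 0
g(1) = mex{} = 0
g(2) = mex{} = 0
g(3) = mex{} = 0
g(4) = mex{0} = 1
g(5) = mex{0} = 1
g(6) = mex{0} = 1
g(7) = mex{0} = 1
g(8) = mex{0,1} = 2
g(9) = mex{0,1} = 2
g(10) = mex{1} = 0
g(11) = mex{1} = 0
g(12) = mex{1,2} = 0
g(13) = mex{1,2} = 0
The P-positions (g = 0) in 0..13 are 0, 1, 2, 3, 10, 11, 12, 13.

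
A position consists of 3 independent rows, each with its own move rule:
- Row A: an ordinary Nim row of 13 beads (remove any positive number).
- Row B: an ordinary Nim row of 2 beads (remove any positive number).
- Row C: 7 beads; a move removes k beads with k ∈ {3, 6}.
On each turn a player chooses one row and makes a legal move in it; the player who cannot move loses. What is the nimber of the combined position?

13

Row A is a plain Nim row of size 13, so its Grundy value is 13.
Row B is a plain Nim row of size 2, so its Grundy value is 2.
For row C, compute g(0), g(1), … with moves {3, 6}:
k:     0  1  2  3  4  5  6  7
g(k):  0  0  0  1  1  1  2  2
So g(7) = 2.
The value of a disjunctive sum is the nim-sum of the parts.
Combined value = 13 XOR 2 XOR 2 = 13.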